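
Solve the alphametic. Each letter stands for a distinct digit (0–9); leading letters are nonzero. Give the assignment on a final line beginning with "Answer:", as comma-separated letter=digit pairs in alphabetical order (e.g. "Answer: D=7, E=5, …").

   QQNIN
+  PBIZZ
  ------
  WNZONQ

Step 1. [col 1: N + Z ≡ Q (mod 10)] Q=8 is one option consistent with column 1 (N + Z ≡ Q (mod 10), carry-in 0) — take it ⇒ Q=8.
Step 2. [col 1: N + Z ≡ Q (mod 10)] column 1 (N + Z ≡ Q (mod 10), carry-in 0) doesn't pin N yet; pick N=6 and continue ⇒ N=6.
Step 3. [col 1: N + Z ≡ Q (mod 10)] column 1 reads N+Z+carry(0)=Q with N=6, Q=8; with digits 6,8 already taken and all letters distinct, the only value for Z is 2. So Z=2.
Step 4. [col 2: I + Z ≡ N (mod 10)] column 2 reads I+Z+carry(0)=N with Z=2, N=6; with digits 2,6,8 already taken and all letters distinct, the only value for I is 4, so I=4.
Step 5. [W] the sum has 6 digits but both addends have 5; that extra leading digit W is the final carry, namely 1 ⇒ W=1.
Step 6. [col 3: N + I ≡ O (mod 10)] from column 3 (N=6, I=4, carry-in 0, digits 1,2,4,6,8 already taken and all letters distinct): O must equal 0. So O=0.
Step 7. [col 4: Q + B ≡ Z (mod 10)] column 4: given Q=8, Z=2, carry-in 1, and digits 0,1,2,4,6,8 already taken and all letters distinct, Q+B≡Z (mod 10) forces B=3. So B=3.
Step 8. [col 5: Q + P ≡ N (mod 10)] in column 5 we have Q+P≡N with carry-in 1; given Q=8, N=6 and digits 0,1,2,3,4,6,8 already taken and all letters distinct, that pins P to 7. So P=7.

Answer: B=3, I=4, N=6, O=0, P=7, Q=8, W=1, Z=2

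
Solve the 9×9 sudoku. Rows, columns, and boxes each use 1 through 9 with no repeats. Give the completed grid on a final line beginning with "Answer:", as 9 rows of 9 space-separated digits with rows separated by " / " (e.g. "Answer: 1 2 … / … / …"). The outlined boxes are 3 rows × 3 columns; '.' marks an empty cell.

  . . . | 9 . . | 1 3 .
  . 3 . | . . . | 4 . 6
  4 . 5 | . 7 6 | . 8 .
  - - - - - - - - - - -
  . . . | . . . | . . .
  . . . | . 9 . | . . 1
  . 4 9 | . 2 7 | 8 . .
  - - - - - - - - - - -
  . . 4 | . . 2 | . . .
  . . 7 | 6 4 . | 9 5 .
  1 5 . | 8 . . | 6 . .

Step 1. [r4c5∈{1,3,5,6,8}] in col 5, 6 fits only at r4c5, so r4c5=6.
Step 2. [r6c4∈{1,3,5}] across row 6, 1 lands solely at r6c4, so r6c4=1.
Step 3. [r3c7∈{2}] nothing but 2 survives at r3c7. So r3c7=2.
Step 4. [r9c5∈{3}] r9c5 has the single candidate 3, so r9c5=3.
Step 5. [r9c3∈{2}] r9c3 is down to just 2. So r9c3=2.
Step 6. [r8c2∈{8}] nothing but 8 survives at r8c2 ⇒ r8c2=8.
Step 7. [r1c9∈{5,7}] box 3 places 5 nowhere but r1c9. So r1c9=5.
Step 8. [r6c9∈{3}] nothing but 3 survives at r6c9, so r6c9=3.
Step 9. [r2c8∈{7,9}] box 3 places 7 nowhere but r2c8 ⇒ r2c8=7.
Step 10. [r1c5∈{8}] r1c5 has the single candidate 8 ⇒ r1c5=8.
Step 11. [r2c1∈{2,8,9}] in row 2, 9 fits only at r2c1 ⇒ r2c1=9.
Step 12. [r9c9∈{4,7}] across row 9, 7 lands solely at r9c9. So r9c9=7.
Step 13. [r4c9∈{2,4,9}] across col 9, 4 lands solely at r4c9. So r4c9=4.
Step 14. [r2c3∈{1,8}] in row 2, 8 fits only at r2c3, so r2c3=8.
Step 15. [r5c4∈{3,4,5}] across col 4, 4 lands solely at r5c4. So r5c4=4.
Step 16. [r8c1∈{3}] only 3 remains possible at r8c1. So r8c1=3.
Step 17. [r7c1∈{6}] nothing but 6 survives at r7c1, so r7c1=6.
Step 18. [r6c1∈{5}] r6c1's peers cover all but 5, so r6c1=5.
Step 19. [r4c3∈{1,3}] r4c3 is the only open cell in col 3 admitting 1 ⇒ r4c3=1.
Step 20. [r1c3∈{6}] nothing but 6 survives at r1c3 ⇒ r1c3=6.
Step 21. [r5c2∈{2,6,7}] 6 has one home in col 2: r5c2. So r5c2=6.
Step 22. [r8c6∈{1}] r8c6's peers cover all but 1. So r8c6=1.
Step 23. [r2c6∈{5}] r2c6 is down to just 5, so r2c6=5.
Step 24. [r4c4∈{3,5}] r4c4 is the only open cell in box 5 admitting 5 ⇒ r4c4=5.
Step 25. [r4c7∈{7}] r4c7's peers cover all but 7. So r4c7=7.
Step 26. [r4c2∈{2}] r4c2's peers cover all but 2 ⇒ r4c2=2.
Step 27. [r4c1∈{8}] nothing but 8 survives at r4c1. So r4c1=8.
Step 28. [r5c1∈{7}] only 7 remains possible at r5c1, so r5c1=7.
Step 29. [r5c3∈{3}] only 3 remains possible at r5c3. So r5c3=3.
Step 30. [r2c4∈{2}] only 2 remains possible at r2c4 ⇒ r2c4=2.
Step 31. [r6c8∈{6}] r6c8 is down to just 6 ⇒ r6c8=6.
Step 32. [r2c5∈{1}] r2c5's peers cover all but 1. So r2c5=1.
Step 33. [r5c7∈{5}] r5c7 is down to just 5, so r5c7=5.
Step 34. [r9c8∈{4}] r9c8 has the single candidate 4 ⇒ r9c8=4.
Step 35. [r1c1∈{2}] r1c1 is down to just 2, so r1c1=2.
Step 36. [r3c2∈{1}] nothing but 1 survives at r3c2, so r3c2=1.
Step 37. [r7c8∈{1}] r7c8 is down to just 1 ⇒ r7c8=1.
Step 38. [r7c9∈{8}] r7c9 is down to just 8, so r7c9=8.
Step 39. [r8c9∈{2}] r8c9 has the single candidate 2 ⇒ r8c9=2.
Step 40. [r7c4∈{7}] r7c4 is down to just 7. So r7c4=7.
Step 41. [r4c8∈{9}] nothing but 9 survives at r4c8, so r4c8=9.
Step 42. [r7c7∈{3}] r7c7 has the single candidate 3. So r7c7=3.
Step 43. [r7c2∈{9}] r7c2 has the single candidate 9 ⇒ r7c2=9.
Step 44. [r7c5∈{5}] nothing but 5 survives at r7c5, so r7c5=5.
Step 45. [r3c9∈{9}] r3c9 is down to just 9. So r3c9=9.
Step 46. [r9c6∈{9}] only 9 remains possible at r9c6. So r9c6=9.
Step 47. [r4c6∈{3}] nothing but 3 survives at r4c6. So r4c6=3.
Step 48. [r5c6∈{8}] r5c6's peers cover all but 8 ⇒ r5c6=8.
Step 49. [r5c8∈{2}] r5c8 is down to just 2. So r5c8=2.
Step 50. [r3c4∈{3}] only 3 remains possible at r3c4 ⇒ r3c4=3.
Step 51. [r1c6∈{4}] r1c6 has the single candidate 4. So r1c6=4.
Step 52. [r1c2∈{7}] r1c2 has the single candidate 7. So r1c2=7.

Answer: 2 7 6 9 8 4 1 3 5 / 9 3 8 2 1 5 4 7 6 / 4 1 5 3 7 6 2 8 9 / 8 2 1 5 6 3 7 9 4 / 7 6 3 4 9 8 5 2 1 / 5 4 9 1 2 7 8 6 3 / 6 9 4 7 5 2 3 1 8 / 3 8 7 6 4 1 9 5 2 / 1 5 2 8 3 9 6 4 7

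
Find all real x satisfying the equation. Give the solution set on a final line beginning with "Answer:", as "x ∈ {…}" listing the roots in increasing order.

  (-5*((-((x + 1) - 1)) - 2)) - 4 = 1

Step 1. [(-5*((-((x + 1) - 1)) - 2)) - 4 = 1] add 4: x sits inside (… - 4) ⇒ sub: -5*((-((x + 1) - 1)) - 2) = 5.
Step 2. [-5*((-((x + 1) - 1)) - 2) = 5] LHS = -5·(…); ÷-5 both sides, so div: (-((x + 1) - 1)) - 2 = -1.
Step 3. [(-((x + 1) - 1)) - 2 = -1] -2 is outermost — add 2 both sides. So sub: -((x + 1) - 1) = 1.
Step 4. [-((x + 1) - 1) = 1] LHS negated; negate both sides, so neg: (x + 1) - 1 = -1.
Step 5. [(x + 1) - 1 = -1] add 1: x sits inside (… - 1), so sub: x + 1 = 0.
Step 6. [x + 1 = 0] peel the +1: subtract 1 from each side, so sub: x = -1.

Answer: x ∈ {-1}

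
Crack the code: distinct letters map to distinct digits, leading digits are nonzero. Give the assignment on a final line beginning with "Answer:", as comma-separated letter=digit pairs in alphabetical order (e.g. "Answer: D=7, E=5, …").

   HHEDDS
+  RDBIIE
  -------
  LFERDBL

Step 1. [col 1: S + E ≡ L (mod 10)] no forcing yet in column 1 (carry-in 0); S=9 is free and consistent — try it ⇒ S=9.
Step 2. [col 1: S + E ≡ L (mod 10)] no forcing yet in column 1 (carry-in 0); L=1 is free and consistent — try it, so L=1.
Step 3. [col 1: S + E ≡ L (mod 10)] from column 1 (S=9, L=1, carry-in 0, digits 1,9 already taken and all letters distinct): E must equal 2 ⇒ E=2.
Step 4. [col 2: D + I ≡ B (mod 10)] I=0 is one option consistent with column 2 (D + I ≡ B (mod 10), carry-in 1) — take it. So I=0.
Step 5. [col 2: D + I ≡ B (mod 10)] D=4 is one option consistent with column 2 (D + I ≡ B (mod 10), carry-in 1) — take it, so D=4.
Step 6. [col 2: D + I ≡ B (mod 10)] in column 2 we have D+I≡B with carry-in 1; given D=4, I=0 and digits 0,1,2,4,9 already taken and all letters distinct, that pins B to 5. So B=5.
Step 7. [col 4: E + B ≡ R (mod 10)] column 4 reads E+B+carry(0)=R with E=2, B=5; with digits 0,1,2,4,5,9 already taken and all letters distinct, the only value for R is 7, so R=7.
Step 8. [col 5: H + D ≡ E (mod 10)] from column 5 (D=4, E=2, carry-in 0, digits 0,1,2,4,5,7,9 already taken and all letters distinct): H must equal 8 ⇒ H=8.
Step 9. [col 6: H + R ≡ F (mod 10)] column 6 reads H+R+carry(1)=F with H=8, R=7; with digits 0,1,2,4,5,7,8,9 already taken and all letters distinct, the only value for F is 6 ⇒ F=6.

Answer: B=5, D=4, E=2, F=6, H=8, I=0, L=1, R=7, S=9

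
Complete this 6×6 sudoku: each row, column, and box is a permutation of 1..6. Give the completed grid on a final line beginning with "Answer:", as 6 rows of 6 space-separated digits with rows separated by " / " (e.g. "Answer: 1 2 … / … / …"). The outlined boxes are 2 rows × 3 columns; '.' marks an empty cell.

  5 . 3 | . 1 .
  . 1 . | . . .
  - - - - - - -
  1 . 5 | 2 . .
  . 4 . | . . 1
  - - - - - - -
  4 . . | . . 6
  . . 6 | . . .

Step 1. [r2c3∈{2,4}] in col 3, 4 fits only at r2c3 ⇒ r2c3=4.
Step 2. [r6c4∈{1,3,4,5}] r6c4 is the only open cell in row 6 admitting 1, so r6c4=1.
Step 3. [r1c4∈{4,6}] col 4 places 4 nowhere but r1c4, so r1c4=4.
Step 4. [r1c6∈{2}] r1c6 is down to just 2, so r1c6=2.
Step 5. [r2c1∈{2,6}] in row 2, 2 fits only at r2c1. So r2c1=2.
Step 6. [r6c1∈{3}] only 3 remains possible at r6c1 ⇒ r6c1=3.
Step 7. [r3c2∈{3,6}] in col 2, 3 fits only at r3c2, so r3c2=3.
Step 8. [r3c5∈{4,6}] r3c5 is the only open cell in row 3 admitting 6. So r3c5=6.
Step 9. [r2c6∈{3,5}] 3 has one home in col 6: r2c6. So r2c6=3.
Step 10. [r6c6∈{4,5}] across col 6, 5 lands solely at r6c6, so r6c6=5.
Step 11. [r6c2∈{2}] r6c2 is down to just 2, so r6c2=2.
Step 12. [r5c4∈{3}] r5c4 has the single candidate 3 ⇒ r5c4=3.
Step 13. [r2c5∈{5}] r2c5 has the single candidate 5, so r2c5=5.
Step 14. [r3c6∈{4}] nothing but 4 survives at r3c6 ⇒ r3c6=4.
Step 15. [r2c4∈{6}] r2c4's peers cover all but 6 ⇒ r2c4=6.
Step 16. [r5c3∈{1}] r5c3's peers cover all but 1 ⇒ r5c3=1.
Step 17. [r4c1∈{6}] nothing but 6 survives at r4c1. So r4c1=6.
Step 18. [r6c5∈{4}] r6c5 is down to just 4, so r6c5=4.
Step 19. [r5c2∈{5}] r5c2 is down to just 5 ⇒ r5c2=5.
Step 20. [r4c3∈{2}] only 2 remains possible at r4c3. So r4c3=2.
Step 21. [r4c5∈{3}] nothing but 3 survives at r4c5. So r4c5=3.
Step 22. [r1c2∈{6}] only 6 remains possible at r1c2 ⇒ r1c2=6.
Step 23. [r4c4∈{5}] r4c4 has the single candidate 5. So r4c4=5.
Step 24. [r5c5∈{2}] only 2 remains possible at r5c5, so r5c5=2.

Answer: 5 6 3 4 1 2 / 2 1 4 6 5 3 / 1 3 5 2 6 4 / 6 4 2 5 3 1 / 4 5 1 3 2 6 / 3 2 6 1 4 5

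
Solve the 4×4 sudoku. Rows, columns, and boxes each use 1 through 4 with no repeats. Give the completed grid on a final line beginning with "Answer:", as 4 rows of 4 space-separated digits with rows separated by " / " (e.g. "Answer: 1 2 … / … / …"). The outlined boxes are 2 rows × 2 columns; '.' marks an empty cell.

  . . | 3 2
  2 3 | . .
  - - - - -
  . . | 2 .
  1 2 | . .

Step 1. [r4c3∈{4}] r4c3 is down to just 4. So r4c3=4.
Step 2. [r3c1∈{3,4}] 3 has one home in col 1: r3c1 ⇒ r3c1=3.
Step 3. [r1c1∈{4}] nothing but 4 survives at r1c1, so r1c1=4.
Step 4. [r3c4∈{1}] nothing but 1 survives at r3c4. So r3c4=1.
Step 5. [r2c4∈{4}] r2c4 has the single candidate 4, so r2c4=4.
Step 6. [r2c3∈{1}] only 1 remains possible at r2c3. So r2c3=1.
Step 7. [r3c2∈{4}] nothing but 4 survives at r3c2, so r3c2=4.
Step 8. [r4c4∈{3}] only 3 remains possible at r4c4, so r4c4=3.
Step 9. [r1c2∈{1}] nothing but 1 survives at r1c2 ⇒ r1c2=1.

Answer: 4 1 3 2 / 2 3 1 4 / 3 4 2 1 / 1 2 4 3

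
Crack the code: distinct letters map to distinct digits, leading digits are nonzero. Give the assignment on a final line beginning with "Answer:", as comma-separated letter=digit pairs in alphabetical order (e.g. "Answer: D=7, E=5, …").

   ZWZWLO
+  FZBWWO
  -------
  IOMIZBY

Step 1. [col 1: O + O ≡ Y (mod 10)] column 1 (O + O ≡ Y (mod 10), carry-in 0) doesn't pin O yet; pick O=4 and continue ⇒ O=4.
Step 2. [col 1: O + O ≡ Y (mod 10)] column 1 reads O+O+carry(0)=Y with O=4; with digits 4 already taken and all letters distinct, the only value for Y is 8 ⇒ Y=8.
Step 3. [col 2: L + W ≡ B (mod 10)] W=3 is one option consistent with column 2 (L + W ≡ B (mod 10), carry-in 0) — take it. So W=3.
Step 4. [I] I is the leading digit of a 7-digit sum of two 6-digit numbers; the final carry is exactly 1 ⇒ I=1.
Step 5. [col 2: L + W ≡ B (mod 10)] several values work for L in column 2 (L + W ≡ B (mod 10), carry-in 0); try L=2. So L=2.
Step 6. [col 2: L + W ≡ B (mod 10)] column 2 reads L+W+carry(0)=B with L=2, W=3; with digits 1,2,3,4,8 already taken and all letters distinct, the only value for B is 5 ⇒ B=5.
Step 7. [col 3: W + W ≡ Z (mod 10)] in column 3 we have W+W≡Z with carry-in 0; given W=3 and digits 1,2,3,4,5,8 already taken and all letters distinct, that pins Z to 6 ⇒ Z=6.
Step 8. [col 5: W + Z ≡ M (mod 10)] column 5: given W=3, Z=6, carry-in 1, and digits 1,2,3,4,5,6,8 already taken and all letters distinct, W+Z≡M (mod 10) forces M=0 ⇒ M=0.
Step 9. [col 6: Z + F ≡ O (mod 10)] column 6: given Z=6, O=4, carry-in 1, and digits 0,1,2,3,4,5,6,8 already taken and all letters distinct, Z+F≡O (mod 10) forces F=7. So F=7.

Answer: B=5, F=7, I=1, L=2, M=0, O=4, W=3, Y=8, Z=6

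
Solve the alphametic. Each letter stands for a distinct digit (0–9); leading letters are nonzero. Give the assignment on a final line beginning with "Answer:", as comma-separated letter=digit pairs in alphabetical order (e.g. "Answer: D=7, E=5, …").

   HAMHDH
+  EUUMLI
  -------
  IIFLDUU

Step 1. [col 1: H + I ≡ U (mod 10)] H=7 is one option consistent with column 1 (H + I ≡ U (mod 10), carry-in 0) — take it, so H=7.
Step 2. [col 1: H + I ≡ U (mod 10)] no forcing yet in column 1 (carry-in 0); I=1 is free and consistent — try it. So I=1.
Step 3. [col 1: H + I ≡ U (mod 10)] column 1: given H=7, I=1, carry-in 0, and digits 1,7 already taken and all letters distinct, H+I≡U (mod 10) forces U=8. So U=8.
Step 4. [col 2: D + L ≡ U (mod 10)] no forcing yet in column 2 (carry-in 0); D=3 is free and consistent — try it, so D=3.
Step 5. [col 2: D + L ≡ U (mod 10)] in column 2 we have D+L≡U with carry-in 0; given D=3, U=8 and digits 1,3,7,8 already taken and all letters distinct, that pins L to 5. So L=5.
Step 6. [col 3: H + M ≡ D (mod 10)] column 3: given H=7, D=3, carry-in 0, and digits 1,3,5,7,8 already taken and all letters distinct, H+M≡D (mod 10) forces M=6 ⇒ M=6.
Step 7. [col 5: A + U ≡ F (mod 10)] from column 5 (U=8, carry-in 1, digits 1,3,5,6,7,8 already taken and all letters distinct): F must equal 9 ⇒ F=9.
Step 8. [col 5: A + U ≡ F (mod 10)] column 5: given U=8, F=9, carry-in 1, and digits 1,3,5,6,7,8,9 already taken and all letters distinct, A+U≡F (mod 10) forces A=0 ⇒ A=0.
Step 9. [col 6: H + E ≡ I (mod 10)] in column 6 we have H+E≡I with carry-in 0; given H=7, I=1 and digits 0,1,3,5,6,7,8,9 already taken and all letters distinct, that pins E to 4, so E=4.

Answer: A=0, D=3, E=4, F=9, H=7, I=1, L=5, M=6, U=8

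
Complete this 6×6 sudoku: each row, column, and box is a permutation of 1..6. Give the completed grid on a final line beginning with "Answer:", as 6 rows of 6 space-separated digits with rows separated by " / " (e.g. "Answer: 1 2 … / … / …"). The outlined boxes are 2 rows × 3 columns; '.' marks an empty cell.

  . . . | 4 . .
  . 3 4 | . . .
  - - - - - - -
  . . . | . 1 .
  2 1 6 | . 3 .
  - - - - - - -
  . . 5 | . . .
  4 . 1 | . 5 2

Step 1. [r5c1∈{3,6}] in box 5, 3 fits only at r5c1, so r5c1=3.
Step 2. [r3c1∈{5}] only 5 remains possible at r3c1. So r3c1=5.
Step 3. [r6c2∈{6}] r6c2 has the single candidate 6 ⇒ r6c2=6.
Step 4. [r4c6∈{4,5}] 4 has one home in row 4: r4c6, so r4c6=4.
Step 5. [r3c6∈{6}] only 6 remains possible at r3c6 ⇒ r3c6=6.
Step 6. [r5c6∈{1}] r5c6 has the single candidate 1 ⇒ r5c6=1.
Step 7. [r2c4∈{1,2,5,6}] across col 4, 1 lands solely at r2c4 ⇒ r2c4=1.
Step 8. [r2c5∈{2,6}] in row 2, 2 fits only at r2c5 ⇒ r2c5=2.
Step 9. [r1c5∈{6}] r1c5's peers cover all but 6. So r1c5=6.
Step 10. [r1c2∈{2,5}] 5 has one home in col 2: r1c2, so r1c2=5.
Step 11. [r5c2∈{2}] only 2 remains possible at r5c2 ⇒ r5c2=2.
Step 12. [r4c4∈{5}] r4c4 has the single candidate 5. So r4c4=5.
Step 13. [r5c4∈{6}] r5c4 has the single candidate 6 ⇒ r5c4=6.
Step 14. [r1c6∈{3}] r1c6's peers cover all but 3, so r1c6=3.
Step 15. [r2c6∈{5}] nothing but 5 survives at r2c6. So r2c6=5.
Step 16. [r6c4∈{3}] r6c4 has the single candidate 3, so r6c4=3.
Step 17. [r1c3∈{2}] nothing but 2 survives at r1c3, so r1c3=2.
Step 18. [r1c1∈{1}] nothing but 1 survives at r1c1. So r1c1=1.
Step 19. [r3c4∈{2}] nothing but 2 survives at r3c4 ⇒ r3c4=2.
Step 20. [r5c5∈{4}] r5c5 has the single candidate 4 ⇒ r5c5=4.
Step 21. [r3c3∈{3}] r3c3 is down to just 3. So r3c3=3.
Step 22. [r2c1∈{6}] only 6 remains possible at r2c1 ⇒ r2c1=6.
Step 23. [r3c2∈{4}] only 4 remains possible at r3c2, so r3c2=4.

Answer: 1 5 2 4 6 3 / 6 3 4 1 2 5 / 5 4 3 2 1 6 / 2 1 6 5 3 4 / 3 2 5 6 4 1 / 4 6 1 3 5 2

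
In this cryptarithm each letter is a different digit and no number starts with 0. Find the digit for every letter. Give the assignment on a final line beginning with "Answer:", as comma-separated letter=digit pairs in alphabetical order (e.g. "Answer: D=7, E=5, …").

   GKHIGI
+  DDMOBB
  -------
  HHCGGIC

Step 1. [col 1: I + B ≡ C (mod 10)] C=5 is one option consistent with column 1 (I + B ≡ C (mod 10), carry-in 0) — take it. So C=5.
Step 2. [col 1: I + B ≡ C (mod 10)] B=6 is one option consistent with column 1 (I + B ≡ C (mod 10), carry-in 0) — take it ⇒ B=6.
Step 3. [H] adding two 6-digit numbers gives at most 6+1 digits, and here it does — H is that final carry and must be 1. So H=1.
Step 4. [col 1: I + B ≡ C (mod 10)] column 1: given B=6, C=5, carry-in 0, and digits 1,5,6 already taken and all letters distinct, I+B≡C (mod 10) forces I=9. So I=9.
Step 5. [col 2: G + B ≡ I (mod 10)] column 2 reads G+B+carry(1)=I with B=6, I=9; with digits 1,5,6,9 already taken and all letters distinct, the only value for G is 2, so G=2.
Step 6. [col 3: I + O ≡ G (mod 10)] in column 3 we have I+O≡G with carry-in 0; given I=9, G=2 and digits 1,2,5,6,9 already taken and all letters distinct, that pins O to 3, so O=3.
Step 7. [col 4: H + M ≡ G (mod 10)] column 4 reads H+M+carry(1)=G with H=1, G=2; with digits 1,2,3,5,6,9 already taken and all letters distinct, the only value for M is 0 ⇒ M=0.
Step 8. [col 5: K + D ≡ C (mod 10)] several values work for K in column 5 (K + D ≡ C (mod 10), carry-in 0); try K=7, so K=7.
Step 9. [col 5: K + D ≡ C (mod 10)] in column 5 we have K+D≡C with carry-in 0; given K=7, C=5 and digits 0,1,2,3,5,6,7,9 already taken and all letters distinct, that pins D to 8 ⇒ D=8.

Answer: B=6, C=5, D=8, G=2, H=1, I=9, K=7, M=0, O=3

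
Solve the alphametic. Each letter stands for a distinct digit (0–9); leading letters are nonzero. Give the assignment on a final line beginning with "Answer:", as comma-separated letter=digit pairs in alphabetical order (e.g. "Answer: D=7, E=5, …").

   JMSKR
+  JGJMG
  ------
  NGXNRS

Step 1. [N] N is the leading digit of a 6-digit sum of two 5-digit numbers; the final carry is exactly 1 ⇒ N=1.
Step 2. [col 1: R + G ≡ S (mod 10)] column 1 (R + G ≡ S (mod 10), carry-in 0) doesn't pin G yet; pick G=6 and continue ⇒ G=6.
Step 3. [col 1: R + G ≡ S (mod 10)] S=3 is one option consistent with column 1 (R + G ≡ S (mod 10), carry-in 0) — take it. So S=3.
Step 4. [col 1: R + G ≡ S (mod 10)] column 1 reads R+G+carry(0)=S with G=6, S=3; with digits 1,3,6 already taken and all letters distinct, the only value for R is 7, so R=7.
Step 5. [col 2: K + M ≡ R (mod 10)] no forcing yet in column 2 (carry-in 1); M=2 is free and consistent — try it ⇒ M=2.
Step 6. [col 2: K + M ≡ R (mod 10)] column 2: given M=2, R=7, carry-in 1, and digits 1,2,3,6,7 already taken and all letters distinct, K+M≡R (mod 10) forces K=4 ⇒ K=4.
Step 7. [col 3: S + J ≡ N (mod 10)] column 3 reads S+J+carry(0)=N with S=3, N=1; with digits 1,2,3,4,6,7 already taken and all letters distinct, the only value for J is 8, so J=8.
Step 8. [col 4: M + G ≡ X (mod 10)] in column 4 we have M+G≡X with carry-in 1; given M=2, G=6 and digits 1,2,3,4,6,7,8 already taken and all letters distinct, that pins X to 9 ⇒ X=9.

Answer: G=6, J=8, K=4, M=2, N=1, R=7, S=3, X=9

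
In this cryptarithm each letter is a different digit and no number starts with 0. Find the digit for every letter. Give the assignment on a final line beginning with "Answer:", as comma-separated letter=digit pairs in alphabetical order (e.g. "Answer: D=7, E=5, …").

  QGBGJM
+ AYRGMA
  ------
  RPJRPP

Step 1. [col 1: M + A ≡ P (mod 10)] P=0 is one option consistent with column 1 (M + A ≡ P (mod 10), carry-in 0) — take it ⇒ P=0.
Step 2. [col 1: M + A ≡ P (mod 10)] column 1 (M + A ≡ P (mod 10), carry-in 0) doesn't pin A yet; pick A=4 and continue. So A=4.
Step 3. [col 1: M + A ≡ P (mod 10)] from column 1 (A=4, P=0, carry-in 0, digits 0,4 already taken and all letters distinct): M must equal 6 ⇒ M=6.
Step 4. [col 2: J + M ≡ P (mod 10)] column 2: given M=6, P=0, carry-in 1, and digits 0,4,6 already taken and all letters distinct, J+M≡P (mod 10) forces J=3. So J=3.
Step 5. [col 3: G + G ≡ R (mod 10)] G=8 is one option consistent with column 3 (G + G ≡ R (mod 10), carry-in 1) — take it, so G=8.
Step 6. [col 3: G + G ≡ R (mod 10)] from column 3 (G=8, carry-in 1, digits 0,3,4,6,8 already taken and all letters distinct): R must equal 7, so R=7.
Step 7. [col 4: B + R ≡ J (mod 10)] column 4 reads B+R+carry(1)=J with R=7, J=3; with digits 0,3,4,6,7,8 already taken and all letters distinct, the only value for B is 5, so B=5.
Step 8. [col 5: G + Y ≡ P (mod 10)] from column 5 (G=8, P=0, carry-in 1, digits 0,3,4,5,6,7,8 already taken and all letters distinct): Y must equal 1 ⇒ Y=1.
Step 9. [col 6: Q + A ≡ R (mod 10)] column 6 reads Q+A+carry(1)=R with A=4, R=7; with digits 0,1,3,4,5,6,7,8 already taken and all letters distinct, the only value for Q is 2, so Q=2.

Answer: A=4, B=5, G=8, J=3, M=6, P=0, Q=2, R=7, Y=1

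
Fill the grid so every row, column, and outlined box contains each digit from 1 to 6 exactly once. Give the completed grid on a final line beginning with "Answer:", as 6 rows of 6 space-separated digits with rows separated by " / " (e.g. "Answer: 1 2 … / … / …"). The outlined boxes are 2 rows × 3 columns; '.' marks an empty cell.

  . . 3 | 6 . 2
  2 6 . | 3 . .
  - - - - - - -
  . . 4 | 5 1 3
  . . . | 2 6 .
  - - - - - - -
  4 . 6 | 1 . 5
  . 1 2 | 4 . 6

Step 1. [r6c1∈{3,5}] across row 6, 5 lands solely at r6c1. So r6c1=5.
Step 2. [r1c1∈{1}] nothing but 1 survives at r1c1, so r1c1=1.
Step 3. [r2c3∈{5}] r2c3's peers cover all but 5, so r2c3=5.
Step 4. [r2c5∈{4}] r2c5's peers cover all but 4 ⇒ r2c5=4.
Step 5. [r5c2∈{3}] r5c2's peers cover all but 3 ⇒ r5c2=3.
Step 6. [r6c5∈{3}] r6c5 has the single candidate 3 ⇒ r6c5=3.
Step 7. [r4c2∈{5}] only 5 remains possible at r4c2, so r4c2=5.
Step 8. [r1c5∈{5}] nothing but 5 survives at r1c5 ⇒ r1c5=5.
Step 9. [r5c5∈{2}] r5c5 has the single candidate 2 ⇒ r5c5=2.
Step 10. [r3c2∈{2}] r3c2's peers cover all but 2, so r3c2=2.
Step 11. [r3c1∈{6}] nothing but 6 survives at r3c1. So r3c1=6.
Step 12. [r1c2∈{4}] r1c2 has the single candidate 4. So r1c2=4.
Step 13. [r2c6∈{1}] r2c6 has the single candidate 1 ⇒ r2c6=1.
Step 14. [r4c1∈{3}] r4c1 is down to just 3 ⇒ r4c1=3.
Step 15. [r4c6∈{4}] only 4 remains possible at r4c6 ⇒ r4c6=4.
Step 16. [r4c3∈{1}] r4c3 is down to just 1. So r4c3=1.

Answer: 1 4 3 6 5 2 / 2 6 5 3 4 1 / 6 2 4 5 1 3 / 3 5 1 2 6 4 / 4 3 6 1 2 5 / 5 1 2 4 3 6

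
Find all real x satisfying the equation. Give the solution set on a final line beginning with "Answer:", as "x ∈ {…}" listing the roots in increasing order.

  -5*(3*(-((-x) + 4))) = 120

Step 1. [-5*(3*(-((-x) + 4))) = 120] LHS = -5·(…); ÷-5 both sides. So div: 3*(-((-x) + 4)) = -24.
Step 2. [3*(-((-x) + 4)) = -24] LHS = 3·(…); ÷3 both sides. So div: -((-x) + 4) = -8.
Step 3. [-((-x) + 4) = -8] leading − — multiply by −1, so neg: (-x) + 4 = 8.
Step 4. [(-x) + 4 = 8] peel the +4: subtract 4 from each side, so sub: -x = 4.
Step 5. [-x = 4] leading − — multiply by −1 ⇒ neg: x = -4.

Answer: x ∈ {-4}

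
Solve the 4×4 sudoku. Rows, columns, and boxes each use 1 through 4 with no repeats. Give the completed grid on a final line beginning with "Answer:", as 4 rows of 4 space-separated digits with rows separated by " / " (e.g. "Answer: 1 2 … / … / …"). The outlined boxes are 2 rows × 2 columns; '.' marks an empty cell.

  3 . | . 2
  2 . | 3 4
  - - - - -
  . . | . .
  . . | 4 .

Step 1. [r4c1∈{1}] r4c1 is down to just 1. So r4c1=1.
Step 2. [r1c2∈{1,4}] 4 has one home in row 1: r1c2, so r1c2=4.
Step 3. [r4c2∈{2,3}] across row 4, 2 lands solely at r4c2 ⇒ r4c2=2.
Step 4. [r3c4∈{1,3}] across col 4, 1 lands solely at r3c4. So r3c4=1.
Step 5. [r3c2∈{3}] r3c2 is down to just 3, so r3c2=3.
Step 6. [r3c1∈{4}] r3c1's peers cover all but 4 ⇒ r3c1=4.
Step 7. [r2c2∈{1}] r2c2's peers cover all but 1, so r2c2=1.
Step 8. [r4c4∈{3}] r4c4 is down to just 3 ⇒ r4c4=3.
Step 9. [r1c3∈{1}] nothing but 1 survives at r1c3 ⇒ r1c3=1.
Step 10. [r3c3∈{2}] nothing but 2 survives at r3c3 ⇒ r3c3=2.

Answer: 3 4 1 2 / 2 1 3 4 / 4 3 2 1 / 1 2 4 3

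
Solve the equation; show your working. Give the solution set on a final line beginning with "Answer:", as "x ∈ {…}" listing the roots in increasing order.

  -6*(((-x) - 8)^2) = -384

Step 1. [-6*(((-x) - 8)^2) = -384] LHS = -6·(…); ÷-6 both sides, so div: ((-x) - 8)^2 = 64.
Step 2. [((-x) - 8)^2 = 64] √ both sides: 64 ≥ 0 gives two branches. So sqrt: (-x) - 8 = 8 or -8.
Step 3. [(-x) - 8 = 8 or -8] -8 is outermost — add 8 both sides. So sub: -x = 16 or 0.
Step 4. [-x = 16 or 0] flip signs both sides, so neg: x = -16 or 0.

Answer: x ∈ {-16, 0}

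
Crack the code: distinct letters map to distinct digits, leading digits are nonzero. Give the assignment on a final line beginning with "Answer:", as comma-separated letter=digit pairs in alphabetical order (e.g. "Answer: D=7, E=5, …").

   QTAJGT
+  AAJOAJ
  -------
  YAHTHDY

Step 1. [col 1: T + J ≡ Y (mod 10)] T=5 is one option consistent with column 1 (T + J ≡ Y (mod 10), carry-in 0) — take it ⇒ T=5.
Step 2. [col 1: T + J ≡ Y (mod 10)] no forcing yet in column 1 (carry-in 0); J=6 is free and consistent — try it ⇒ J=6.
Step 3. [col 1: T + J ≡ Y (mod 10)] column 1 reads T+J+carry(0)=Y with T=5, J=6; with digits 5,6 already taken and all letters distinct, the only value for Y is 1. So Y=1.
Step 4. [col 2: G + A ≡ D (mod 10)] G=3 is one option consistent with column 2 (G + A ≡ D (mod 10), carry-in 1) — take it, so G=3.
Step 5. [col 2: G + A ≡ D (mod 10)] several values work for D in column 2 (G + A ≡ D (mod 10), carry-in 1); try D=2. So D=2.
Step 6. [col 2: G + A ≡ D (mod 10)] column 2 reads G+A+carry(1)=D with G=3, D=2; with digits 1,2,3,5,6 already taken and all letters distinct, the only value for A is 8, so A=8.
Step 7. [col 3: J + O ≡ H (mod 10)] several values work for H in column 3 (J + O ≡ H (mod 10), carry-in 1); try H=4. So H=4.
Step 8. [col 3: J + O ≡ H (mod 10)] from column 3 (J=6, H=4, carry-in 1, digits 1,2,3,4,5,6,8 already taken and all letters distinct): O must equal 7. So O=7.
Step 9. [col 6: Q + A ≡ A (mod 10)] column 6 reads Q+A+carry(1)=A with A=8; with digits 1,2,3,4,5,6,7,8 already taken and all letters distinct, the only value for Q is 9 ⇒ Q=9.

Answer: A=8, D=2, G=3, H=4, J=6, O=7, Q=9, T=5, Y=1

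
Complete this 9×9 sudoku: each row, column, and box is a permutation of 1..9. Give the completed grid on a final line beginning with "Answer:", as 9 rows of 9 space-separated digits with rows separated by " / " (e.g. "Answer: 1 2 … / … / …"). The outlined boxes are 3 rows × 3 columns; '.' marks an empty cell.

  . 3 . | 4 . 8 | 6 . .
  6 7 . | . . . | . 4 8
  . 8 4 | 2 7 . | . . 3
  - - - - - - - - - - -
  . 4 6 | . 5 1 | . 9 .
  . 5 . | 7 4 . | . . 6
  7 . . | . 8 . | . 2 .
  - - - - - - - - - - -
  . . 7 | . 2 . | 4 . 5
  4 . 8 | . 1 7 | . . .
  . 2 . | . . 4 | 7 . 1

Step 1. [r4c4∈{3}] r4c4 is down to just 3, so r4c4=3.
Step 2. [r1c5∈{9}] only 9 remains possible at r1c5, so r1c5=9.
Step 3. [r9c5∈{3,6}] in col 5, 6 fits only at r9c5, so r9c5=6.
Step 4. [r4c1∈{2,8}] 2 has one home in row 4: r4c1 ⇒ r4c1=2.
Step 5. [r5c1∈{1,3,8,9}] in col 1, 8 fits only at r5c1. So r5c1=8.
Step 6. [r6c7∈{1,3,5}] row 6 places 5 nowhere but r6c7, so r6c7=5.
Step 7. [r6c3∈{1,3,9}] in row 6, 3 fits only at r6c3. So r6c3=3.
Step 8. [r8c9∈{2,9}] in col 9, 9 fits only at r8c9 ⇒ r8c9=9.
Step 9. [r7c6∈{3,9}] in box 8, 3 fits only at r7c6 ⇒ r7c6=3.
Step 10. [r2c4∈{1,5}] in col 4, 1 fits only at r2c4, so r2c4=1.
Step 11. [r1c8∈{1,5,7}] col 8 places 7 nowhere but r1c8 ⇒ r1c8=7.
Step 12. [r9c1∈{3,5,9}] col 1 places 3 nowhere but r9c1. So r9c1=3.
Step 13. [r9c3∈{5,9}] across box 7, 5 lands solely at r9c3. So r9c3=5.
Step 14. [r3c8∈{1,5}] col 8 places 5 nowhere but r3c8. So r3c8=5.
Step 15. [r6c2∈{1,9}] row 6 places 1 nowhere but r6c2 ⇒ r6c2=1.
Step 16. [r7c1∈{1,9}] 1 has one home in row 7: r7c1, so r7c1=1.
Step 17. [r9c4∈{8,9}] r9c4 is the only open cell in row 9 admitting 9 ⇒ r9c4=9.
Step 18. [r1c9∈{2}] r1c9's peers cover all but 2 ⇒ r1c9=2.
Step 19. [r2c7∈{9}] nothing but 9 survives at r2c7. So r2c7=9.
Step 20. [r8c2∈{6}] only 6 remains possible at r8c2 ⇒ r8c2=6.
Step 21. [r8c8∈{3}] only 3 remains possible at r8c8. So r8c8=3.
Step 22. [r6c6∈{6,9}] 9 has one home in row 6: r6c6, so r6c6=9.
Step 23. [r7c4∈{8}] r7c4's peers cover all but 8 ⇒ r7c4=8.
Step 24. [r3c7∈{1}] r3c7's peers cover all but 1, so r3c7=1.
Step 25. [r3c1∈{9}] nothing but 9 survives at r3c1 ⇒ r3c1=9.
Step 26. [r1c3∈{1}] r1c3 is down to just 1, so r1c3=1.
Step 27. [r8c4∈{5}] r8c4 has the single candidate 5 ⇒ r8c4=5.
Step 28. [r7c2∈{9}] r7c2 is down to just 9 ⇒ r7c2=9.
Step 29. [r4c9∈{7}] only 7 remains possible at r4c9 ⇒ r4c9=7.
Step 30. [r7c8∈{6}] r7c8 is down to just 6 ⇒ r7c8=6.
Step 31. [r3c6∈{6}] nothing but 6 survives at r3c6 ⇒ r3c6=6.
Step 32. [r1c1∈{5}] r1c1's peers cover all but 5, so r1c1=5.
Step 33. [r9c8∈{8}] only 8 remains possible at r9c8. So r9c8=8.
Step 34. [r5c3∈{9}] r5c3 has the single candidate 9, so r5c3=9.
Step 35. [r5c6∈{2}] nothing but 2 survives at r5c6. So r5c6=2.
Step 36. [r4c7∈{8}] nothing but 8 survives at r4c7. So r4c7=8.
Step 37. [r8c7∈{2}] nothing but 2 survives at r8c7, so r8c7=2.
Step 38. [r2c3∈{2}] nothing but 2 survives at r2c3 ⇒ r2c3=2.
Step 39. [r5c7∈{3}] r5c7 is down to just 3, so r5c7=3.
Step 40. [r6c9∈{4}] r6c9 is down to just 4 ⇒ r6c9=4.
Step 41. [r5c8∈{1}] only 1 remains possible at r5c8, so r5c8=1.
Step 42. [r2c6∈{5}] nothing but 5 survives at r2c6. So r2c6=5.
Step 43. [r2c5∈{3}] r2c5 has the single candidate 3. So r2c5=3.
Step 44. [r6c4∈{6}] r6c4's peers cover all but 6, so r6c4=6.

Answer: 5 3 1 4 9 8 6 7 2 / 6 7 2 1 3 5 9 4 8 / 9 8 4 2 7 6 1 5 3 / 2 4 6 3 5 1 8 9 7 / 8 5 9 7 4 2 3 1 6 / 7 1 3 6 8 9 5 2 4 / 1 9 7 8 2 3 4 6 5 / 4 6 8 5 1 7 2 3 9 / 3 2 5 9 6 4 7 8 1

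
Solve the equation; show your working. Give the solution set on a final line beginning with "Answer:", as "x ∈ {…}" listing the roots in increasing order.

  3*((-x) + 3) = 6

Step 1. [3*((-x) + 3) = 6] divide by the outer 3 ⇒ div: (-x) + 3 = 2.
Step 2. [(-x) + 3 = 2] subtract 3: x sits inside (… + 3) ⇒ sub: -x = -1.
Step 3. [-x = -1] flip signs both sides, so neg: x = 1.

Answer: x ∈ {1}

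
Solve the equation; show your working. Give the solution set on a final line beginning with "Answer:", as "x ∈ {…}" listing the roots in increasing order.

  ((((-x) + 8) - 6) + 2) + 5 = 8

Step 1. [((((-x) + 8) - 6) + 2) + 5 = 8] peel the +5: subtract 5 from each side ⇒ sub: (((-x) + 8) - 6) + 2 = 3.
Step 2. [(((-x) + 8) - 6) + 2 = 3] the outer +2 inverts by subtracting 2. So sub: ((-x) + 8) - 6 = 1.
Step 3. [((-x) + 8) - 6 = 1] add 6: x sits inside (… - 6) ⇒ sub: (-x) + 8 = 7.
Step 4. [(-x) + 8 = 7] subtract 8: x sits inside (… + 8). So sub: -x = -1.
Step 5. [-x = -1] flip signs both sides. So neg: x = 1.

Answer: x ∈ {1}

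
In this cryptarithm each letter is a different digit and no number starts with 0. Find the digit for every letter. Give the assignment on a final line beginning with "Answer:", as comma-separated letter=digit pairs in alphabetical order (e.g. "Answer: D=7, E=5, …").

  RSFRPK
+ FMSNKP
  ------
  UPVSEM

Step 1. [col 1: K + P ≡ M (mod 10)] several values work for P in column 1 (K + P ≡ M (mod 10), carry-in 0); try P=7. So P=7.
Step 2. [col 1: K + P ≡ M (mod 10)] no forcing yet in column 1 (carry-in 0); M=1 is free and consistent — try it. So M=1.
Step 3. [col 1: K + P ≡ M (mod 10)] from column 1 (P=7, M=1, carry-in 0, digits 1,7 already taken and all letters distinct): K must equal 4, so K=4.
Step 4. [col 2: P + K ≡ E (mod 10)] column 2 reads P+K+carry(1)=E with P=7, K=4; with digits 1,4,7 already taken and all letters distinct, the only value for E is 2. So E=2.
Step 5. [col 3: R + N ≡ S (mod 10)] N=0 is one option consistent with column 3 (R + N ≡ S (mod 10), carry-in 1) — take it ⇒ N=0.
Step 6. [col 3: R + N ≡ S (mod 10)] column 3 (R + N ≡ S (mod 10), carry-in 1) doesn't pin S yet; pick S=6 and continue. So S=6.
Step 7. [col 3: R + N ≡ S (mod 10)] column 3: given N=0, S=6, carry-in 1, and digits 0,1,2,4,6,7 already taken and all letters distinct, R+N≡S (mod 10) forces R=5. So R=5.
Step 8. [col 4: F + S ≡ V (mod 10)] column 4 reads F+S+carry(0)=V with S=6; with digits 0,1,2,4,5,6,7 already taken and all letters distinct, the only value for V is 9 ⇒ V=9.
Step 9. [col 4: F + S ≡ V (mod 10)] from column 4 (S=6, V=9, carry-in 0, digits 0,1,2,4,5,6,7,9 already taken and all letters distinct): F must equal 3 ⇒ F=3.
Step 10. [col 6: R + F ≡ U (mod 10)] column 6: given R=5, F=3, carry-in 0, and digits 0,1,2,3,4,5,6,7,9 already taken and all letters distinct, R+F≡U (mod 10) forces U=8, so U=8.

Answer: E=2, F=3, K=4, M=1, N=0, P=7, R=5, S=6, U=8, V=9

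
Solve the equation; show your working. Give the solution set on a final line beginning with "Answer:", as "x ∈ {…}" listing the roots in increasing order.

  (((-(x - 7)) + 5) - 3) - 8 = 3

Step 1. [(((-(x - 7)) + 5) - 3) - 8 = 3] the outer -8 inverts by adding 8, so sub: ((-(x - 7)) + 5) - 3 = 11.
Step 2. [((-(x - 7)) + 5) - 3 = 11] 3 comes off first (add 3) ⇒ sub: (-(x - 7)) + 5 = 14.
Step 3. [(-(x - 7)) + 5 = 14] the outer +5 inverts by subtracting 5. So sub: -(x - 7) = 9.
Step 4. [-(x - 7) = 9] LHS negated; negate both sides, so neg: x - 7 = -9.
Step 5. [x - 7 = -9] -7 is outermost — add 7 both sides. So sub: x = -2.

Answer: x ∈ {-2}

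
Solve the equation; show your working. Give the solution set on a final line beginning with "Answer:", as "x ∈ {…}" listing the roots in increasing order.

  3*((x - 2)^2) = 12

Step 1. [3*((x - 2)^2) = 12] 3 out front; divide by 3. So div: (x - 2)^2 = 4.
Step 2. [(x - 2)^2 = 4] 4 ≥ 0, LHS is (·)² — take ±√, so sqrt: x - 2 = 2 or -2.
Step 3. [x - 2 = 2 or -2] 2 comes off first (add 2). So sub: x = 4 or 0.

Answer: x ∈ {0, 4}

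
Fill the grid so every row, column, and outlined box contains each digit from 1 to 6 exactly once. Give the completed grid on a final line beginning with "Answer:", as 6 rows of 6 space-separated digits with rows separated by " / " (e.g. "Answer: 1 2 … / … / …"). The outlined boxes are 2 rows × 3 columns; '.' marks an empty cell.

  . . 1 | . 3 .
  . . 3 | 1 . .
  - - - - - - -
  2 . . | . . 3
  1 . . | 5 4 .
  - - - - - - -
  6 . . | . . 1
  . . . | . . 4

Step 1. [r3c4∈{6}] r3c4 has the single candidate 6. So r3c4=6.
Step 2. [r6c1∈{3,5}] r6c1 is the only open cell in col 1 admitting 3 ⇒ r6c1=3.
Step 3. [r6c4∈{2}] r6c4's peers cover all but 2, so r6c4=2.
Step 4. [r2c5∈{2,5,6}] across col 5, 2 lands solely at r2c5 ⇒ r2c5=2.
Step 5. [r6c3∈{5}] r6c3's peers cover all but 5. So r6c3=5.
Step 6. [r1c2∈{2,4,5,6}] r1c2 is the only open cell in row 1 admitting 2, so r1c2=2.
Step 7. [r2c2∈{4,5,6}] r2c2 is the only open cell in box 1 admitting 6 ⇒ r2c2=6.
Step 8. [r5c2∈{4}] r5c2's peers cover all but 4, so r5c2=4.
Step 9. [r2c6∈{5}] only 5 remains possible at r2c6, so r2c6=5.
Step 10. [r1c4∈{4}] only 4 remains possible at r1c4, so r1c4=4.
Step 11. [r3c3∈{4}] r3c3 has the single candidate 4, so r3c3=4.
Step 12. [r5c3∈{2}] r5c3 is down to just 2, so r5c3=2.
Step 13. [r1c6∈{6}] nothing but 6 survives at r1c6. So r1c6=6.
Step 14. [r1c1∈{5}] r1c1's peers cover all but 5. So r1c1=5.
Step 15. [r3c2∈{5}] only 5 remains possible at r3c2 ⇒ r3c2=5.
Step 16. [r2c1∈{4}] only 4 remains possible at r2c1. So r2c1=4.
Step 17. [r4c3∈{6}] only 6 remains possible at r4c3. So r4c3=6.
Step 18. [r4c2∈{3}] r4c2 has the single candidate 3 ⇒ r4c2=3.
Step 19. [r6c2∈{1}] nothing but 1 survives at r6c2 ⇒ r6c2=1.
Step 20. [r6c5∈{6}] r6c5's peers cover all but 6 ⇒ r6c5=6.
Step 21. [r5c5∈{5}] r5c5 is down to just 5, so r5c5=5.
Step 22. [r4c6∈{2}] nothing but 2 survives at r4c6. So r4c6=2.
Step 23. [r3c5∈{1}] only 1 remains possible at r3c5, so r3c5=1.
Step 24. [r5c4∈{3}] r5c4's peers cover all but 3. So r5c4=3.

Answer: 5 2 1 4 3 6 / 4 6 3 1 2 5 / 2 5 4 6 1 3 / 1 3 6 5 4 2 / 6 4 2 3 5 1 / 3 1 5 2 6 4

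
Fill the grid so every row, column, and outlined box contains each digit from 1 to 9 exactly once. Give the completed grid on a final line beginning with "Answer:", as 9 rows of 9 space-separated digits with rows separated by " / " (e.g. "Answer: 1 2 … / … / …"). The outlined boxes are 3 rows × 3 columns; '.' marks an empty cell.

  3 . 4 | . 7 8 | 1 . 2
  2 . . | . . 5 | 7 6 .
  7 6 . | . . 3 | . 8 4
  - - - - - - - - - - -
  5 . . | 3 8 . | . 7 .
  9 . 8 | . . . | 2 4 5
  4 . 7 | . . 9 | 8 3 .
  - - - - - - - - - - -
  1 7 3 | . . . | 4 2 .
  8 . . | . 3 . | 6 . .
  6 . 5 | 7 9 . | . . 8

Step 1. [r4c6∈{1,2,4,6}] 4 has one home in row 4: r4c6 ⇒ r4c6=4.
Step 2. [r8c4∈{1,2,4,5}] in box 8, 4 fits only at r8c4. So r8c4=4.
Step 3. [r1c4∈{6,9}] across row 1, 6 lands solely at r1c4, so r1c4=6.
Step 4. [r5c4∈{1}] r5c4 is down to just 1 ⇒ r5c4=1.
Step 5. [r7c9∈{9}] nothing but 9 survives at r7c9, so r7c9=9.
Step 6. [r1c8∈{5,9}] 9 has one home in col 8: r1c8. So r1c8=9.
Step 7. [r4c3∈{1,2,6}] r4c3 is the only open cell in col 3 admitting 6. So r4c3=6.
Step 8. [r4c2∈{1,2}] in row 4, 2 fits only at r4c2. So r4c2=2.
Step 9. [r5c5∈{6}] nothing but 6 survives at r5c5 ⇒ r5c5=6.
Step 10. [r9c8∈{1}] r9c8 is down to just 1, so r9c8=1.
Step 11. [r2c4∈{9}] r2c4 has the single candidate 9, so r2c4=9.
Step 12. [r2c3∈{1}] only 1 remains possible at r2c3. So r2c3=1.
Step 13. [r8c3∈{2,9}] 2 has one home in col 3: r8c3. So r8c3=2.
Step 14. [r3c4∈{2}] r3c4 is down to just 2. So r3c4=2.
Step 15. [r7c5∈{5}] r7c5 is down to just 5. So r7c5=5.
Step 16. [r4c9∈{1}] only 1 remains possible at r4c9, so r4c9=1.
Step 17. [r2c2∈{8}] r2c2 has the single candidate 8, so r2c2=8.
Step 18. [r8c6∈{1}] nothing but 1 survives at r8c6 ⇒ r8c6=1.
Step 19. [r5c2∈{3}] only 3 remains possible at r5c2 ⇒ r5c2=3.
Step 20. [r1c2∈{5}] r1c2's peers cover all but 5. So r1c2=5.
Step 21. [r8c9∈{7}] only 7 remains possible at r8c9, so r8c9=7.
Step 22. [r8c2∈{9}] r8c2 is down to just 9. So r8c2=9.
Step 23. [r7c4∈{8}] r7c4 has the single candidate 8 ⇒ r7c4=8.
Step 24. [r3c3∈{9}] only 9 remains possible at r3c3 ⇒ r3c3=9.
Step 25. [r6c9∈{6}] r6c9 has the single candidate 6, so r6c9=6.
Step 26. [r7c6∈{6}] nothing but 6 survives at r7c6, so r7c6=6.
Step 27. [r6c4∈{5}] r6c4 is down to just 5. So r6c4=5.
Step 28. [r6c2∈{1}] r6c2 has the single candidate 1 ⇒ r6c2=1.
Step 29. [r2c5∈{4}] nothing but 4 survives at r2c5. So r2c5=4.
Step 30. [r3c7∈{5}] r3c7 has the single candidate 5 ⇒ r3c7=5.
Step 31. [r3c5∈{1}] r3c5's peers cover all but 1, so r3c5=1.
Step 32. [r5c6∈{7}] only 7 remains possible at r5c6 ⇒ r5c6=7.
Step 33. [r2c9∈{3}] nothing but 3 survives at r2c9. So r2c9=3.
Step 34. [r9c2∈{4}] r9c2 is down to just 4, so r9c2=4.
Step 35. [r6c5∈{2}] nothing but 2 survives at r6c5. So r6c5=2.
Step 36. [r9c7∈{3}] r9c7 is down to just 3, so r9c7=3.
Step 37. [r4c7∈{9}] r4c7's peers cover all but 9, so r4c7=9.
Step 38. [r8c8∈{5}] nothing but 5 survives at r8c8, so r8c8=5.
Step 39. [r9c6∈{2}] only 2 remains possible at r9c6, so r9c6=2.

Answer: 3 5 4 6 7 8 1 9 2 / 2 8 1 9 4 5 7 6 3 / 7 6 9 2 1 3 5 8 4 / 5 2 6 3 8 4 9 7 1 / 9 3 8 1 6 7 2 4 5 / 4 1 7 5 2 9 8 3 6 / 1 7 3 8 5 6 4 2 9 / 8 9 2 4 3 1 6 5 7 / 6 4 5 7 9 2 3 1 8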